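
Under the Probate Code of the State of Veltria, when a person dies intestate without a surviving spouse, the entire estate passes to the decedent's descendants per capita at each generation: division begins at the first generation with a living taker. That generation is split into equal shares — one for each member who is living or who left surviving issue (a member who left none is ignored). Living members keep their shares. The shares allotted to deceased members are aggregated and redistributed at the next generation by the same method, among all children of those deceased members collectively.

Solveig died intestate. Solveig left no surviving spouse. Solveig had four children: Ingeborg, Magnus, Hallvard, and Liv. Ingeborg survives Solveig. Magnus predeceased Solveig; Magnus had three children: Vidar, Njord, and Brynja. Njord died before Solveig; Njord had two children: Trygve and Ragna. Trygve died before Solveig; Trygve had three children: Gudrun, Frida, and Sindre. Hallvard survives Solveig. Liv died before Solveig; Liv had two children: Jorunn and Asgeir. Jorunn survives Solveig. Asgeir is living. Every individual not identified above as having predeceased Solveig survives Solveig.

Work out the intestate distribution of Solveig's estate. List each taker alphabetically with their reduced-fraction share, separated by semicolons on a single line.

There is no surviving spouse, so the entire estate passes to Solveig's descendants per capita at each generation.
At generation 1 (Ingeborg, Magnus, Hallvard, Liv) there are 4 shares of (1)/4 = 1/4 each.
Living: Ingeborg and Hallvard — each takes 1/4.
Deceased: Magnus and Liv. Their combined 1/2 is pooled and carried to generation 2.
At generation 2 (Vidar, Njord, Brynja, Jorunn, Asgeir) there are 5 shares of (1/2)/5 = 1/10 each.
Living: Vidar, Brynja, Jorunn, and Asgeir — each takes 1/10.
Deceased: Njord. That 1/10 share is carried to generation 3.
At generation 3 (Trygve, Ragna) there are 2 shares of (1/10)/2 = 1/20 each.
Living: Ragna — each takes 1/20.
Deceased: Trygve. That 1/20 share is carried to generation 4.
At generation 4 (Gudrun, Frida, Sindre) there are 3 shares of (1/20)/3 = 1/60 each.
Living: Gudrun, Frida, and Sindre — each takes 1/60.

Asgeir 1/10; Brynja 1/10; Frida 1/60; Gudrun 1/60; Hallvard 1/4; Ingeborg 1/4; Jorunn 1/10; Ragna 1/20; Sindre 1/60; Vidar 1/10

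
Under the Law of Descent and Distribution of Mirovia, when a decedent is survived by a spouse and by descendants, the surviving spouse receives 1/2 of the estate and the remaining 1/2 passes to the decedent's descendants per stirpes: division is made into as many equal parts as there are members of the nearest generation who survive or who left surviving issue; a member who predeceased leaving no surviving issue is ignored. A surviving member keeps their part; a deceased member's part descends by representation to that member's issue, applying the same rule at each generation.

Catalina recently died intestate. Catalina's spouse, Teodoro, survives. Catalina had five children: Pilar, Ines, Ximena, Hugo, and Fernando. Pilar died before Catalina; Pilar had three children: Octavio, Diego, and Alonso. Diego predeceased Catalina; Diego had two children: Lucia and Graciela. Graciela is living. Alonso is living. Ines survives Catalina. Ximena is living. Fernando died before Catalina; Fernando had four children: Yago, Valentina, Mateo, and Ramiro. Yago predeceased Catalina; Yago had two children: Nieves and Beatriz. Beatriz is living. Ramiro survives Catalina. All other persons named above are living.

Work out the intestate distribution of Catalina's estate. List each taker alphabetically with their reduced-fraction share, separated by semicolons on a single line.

Alonso 1/30; Beatriz 1/80; Graciela 1/60; Hugo 1/10; Ines 1/10; Lucia 1/60; Mateo 1/40; Nieves 1/80; Octavio 1/30; Ramiro 1/40; Teodoro 1/2; Valentina 1/40; Ximena 1/10

Teodoro, as surviving spouse, takes 1/2.
The remaining 1/2 passes to Catalina's descendants per stirpes.
The 1/2 is divided into 5 equal shares of 1/10 among Pilar, Ines, Ximena, Hugo, Fernando.
Pilar predeceased; the 1/10 allotted to Pilar's branch passes to Pilar's issue by representation.
The 1/10 is divided into 3 equal shares of 1/30 among Octavio, Diego, Alonso.
Octavio is living and takes 1/30.
Diego predeceased; the 1/30 allotted to Diego's branch passes to Diego's issue by representation.
The 1/30 is divided into 2 equal shares of 1/60 among Lucia, Graciela.
Lucia is living and takes 1/60.
Graciela is living and takes 1/60.
Alonso is living and takes 1/30.
Ines is living and takes 1/10.
Ximena is living and takes 1/10.
Hugo is living and takes 1/10.
Fernando predeceased; the 1/10 allotted to Fernando's branch passes to Fernando's issue by representation.
The 1/10 is divided into 4 equal shares of 1/40 among Yago, Valentina, Mateo, Ramiro.
Yago predeceased; the 1/40 allotted to Yago's branch passes to Yago's issue by representation.
The 1/40 is divided into 2 equal shares of 1/80 among Nieves, Beatriz.
Nieves is living and takes 1/80.
Beatriz is living and takes 1/80.
Valentina is living and takes 1/40.
Mateo is living and takes 1/40.
Ramiro is living and takes 1/40.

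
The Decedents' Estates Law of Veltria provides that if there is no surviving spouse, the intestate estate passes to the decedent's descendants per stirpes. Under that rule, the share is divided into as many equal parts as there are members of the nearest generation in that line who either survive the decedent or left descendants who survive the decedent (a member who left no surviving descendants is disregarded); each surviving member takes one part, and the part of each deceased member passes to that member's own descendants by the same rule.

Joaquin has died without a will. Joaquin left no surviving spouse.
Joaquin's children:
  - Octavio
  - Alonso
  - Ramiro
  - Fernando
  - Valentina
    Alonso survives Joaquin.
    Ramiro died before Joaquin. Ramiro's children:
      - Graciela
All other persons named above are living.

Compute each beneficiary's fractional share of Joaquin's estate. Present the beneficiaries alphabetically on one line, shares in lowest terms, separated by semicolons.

Alonso 1/5; Fernando 1/5; Graciela 1/5; Octavio 1/5; Valentina 1/5

There is no surviving spouse, so the entire estate passes to Joaquin's descendants per stirpes.
The estate is divided into 5 equal shares of 1/5 among Octavio, Alonso, Ramiro, Fernando, Valentina.
Octavio is living and takes 1/5.
Alonso is living and takes 1/5.
Ramiro predeceased; the 1/5 allotted to Ramiro's branch passes to Ramiro's issue by representation.
Graciela is the sole taker at this level and receives the full 1/5.
Fernando is living and takes 1/5.
Valentina is living and takes 1/5.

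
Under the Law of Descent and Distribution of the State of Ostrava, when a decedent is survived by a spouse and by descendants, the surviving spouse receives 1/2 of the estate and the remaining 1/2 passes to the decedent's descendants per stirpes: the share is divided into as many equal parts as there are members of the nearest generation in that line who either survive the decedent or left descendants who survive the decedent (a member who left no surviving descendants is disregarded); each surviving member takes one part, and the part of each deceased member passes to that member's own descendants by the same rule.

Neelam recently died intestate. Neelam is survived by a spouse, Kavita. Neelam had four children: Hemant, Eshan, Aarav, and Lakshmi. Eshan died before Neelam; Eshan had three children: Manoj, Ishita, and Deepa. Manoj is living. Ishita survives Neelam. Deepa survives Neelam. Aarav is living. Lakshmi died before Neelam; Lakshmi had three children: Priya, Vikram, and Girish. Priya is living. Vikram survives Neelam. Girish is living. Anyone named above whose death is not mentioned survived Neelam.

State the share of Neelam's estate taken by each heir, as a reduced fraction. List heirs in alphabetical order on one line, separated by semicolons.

Kavita, as surviving spouse, takes 1/2.
The remaining 1/2 passes to Neelam's descendants per stirpes.
The 1/2 is divided into 4 equal shares of 1/8 among Hemant, Eshan, Aarav, Lakshmi.
Hemant is living and takes 1/8.
Eshan predeceased; the 1/8 allotted to Eshan's branch passes to Eshan's issue by representation.
The 1/8 is divided into 3 equal shares of 1/24 among Manoj, Ishita, Deepa.
Manoj is living and takes 1/24.
Ishita is living and takes 1/24.
Deepa is living and takes 1/24.
Aarav is living and takes 1/8.
Lakshmi predeceased; the 1/8 allotted to Lakshmi's branch passes to Lakshmi's issue by representation.
The 1/8 is divided into 3 equal shares of 1/24 among Priya, Vikram, Girish.
Priya is living and takes 1/24.
Vikram is living and takes 1/24.
Girish is living and takes 1/24.

Aarav 1/8; Deepa 1/24; Girish 1/24; Hemant 1/8; Ishita 1/24; Kavita 1/2; Manoj 1/24; Priya 1/24; Vikram 1/24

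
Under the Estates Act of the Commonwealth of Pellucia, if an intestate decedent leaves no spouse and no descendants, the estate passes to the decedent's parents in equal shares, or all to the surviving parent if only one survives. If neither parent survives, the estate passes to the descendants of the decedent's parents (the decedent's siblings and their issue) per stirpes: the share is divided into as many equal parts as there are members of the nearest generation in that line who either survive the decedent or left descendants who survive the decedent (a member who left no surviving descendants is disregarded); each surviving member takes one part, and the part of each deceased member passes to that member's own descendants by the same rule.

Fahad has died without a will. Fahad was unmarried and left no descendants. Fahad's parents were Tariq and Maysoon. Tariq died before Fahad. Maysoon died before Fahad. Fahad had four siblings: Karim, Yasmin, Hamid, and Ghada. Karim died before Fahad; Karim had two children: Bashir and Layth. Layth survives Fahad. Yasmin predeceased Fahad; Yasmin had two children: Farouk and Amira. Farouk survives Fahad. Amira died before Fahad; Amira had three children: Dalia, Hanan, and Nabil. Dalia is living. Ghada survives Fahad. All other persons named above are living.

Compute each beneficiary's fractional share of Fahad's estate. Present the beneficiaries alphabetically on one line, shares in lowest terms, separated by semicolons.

Neither parent survives and there are no descendants, so the estate passes to Fahad's siblings and their issue per stirpes.
The estate is divided into 4 equal shares of 1/4 among Karim, Yasmin, Hamid, Ghada.
Karim predeceased; the 1/4 allotted to Karim's branch passes to Karim's issue by representation.
The 1/4 is divided into 2 equal shares of 1/8 among Bashir, Layth.
Bashir is living and takes 1/8.
Layth is living and takes 1/8.
Yasmin predeceased; the 1/4 allotted to Yasmin's branch passes to Yasmin's issue by representation.
The 1/4 is divided into 2 equal shares of 1/8 among Farouk, Amira.
Farouk is living and takes 1/8.
Amira predeceased; the 1/8 allotted to Amira's branch passes to Amira's issue by representation.
The 1/8 is divided into 3 equal shares of 1/24 among Dalia, Hanan, Nabil.
Dalia is living and takes 1/24.
Hanan is living and takes 1/24.
Nabil is living and takes 1/24.
Hamid is living and takes 1/4.
Ghada is living and takes 1/4.

Bashir 1/8; Dalia 1/24; Farouk 1/8; Ghada 1/4; Hamid 1/4; Hanan 1/24; Layth 1/8; Nabil 1/24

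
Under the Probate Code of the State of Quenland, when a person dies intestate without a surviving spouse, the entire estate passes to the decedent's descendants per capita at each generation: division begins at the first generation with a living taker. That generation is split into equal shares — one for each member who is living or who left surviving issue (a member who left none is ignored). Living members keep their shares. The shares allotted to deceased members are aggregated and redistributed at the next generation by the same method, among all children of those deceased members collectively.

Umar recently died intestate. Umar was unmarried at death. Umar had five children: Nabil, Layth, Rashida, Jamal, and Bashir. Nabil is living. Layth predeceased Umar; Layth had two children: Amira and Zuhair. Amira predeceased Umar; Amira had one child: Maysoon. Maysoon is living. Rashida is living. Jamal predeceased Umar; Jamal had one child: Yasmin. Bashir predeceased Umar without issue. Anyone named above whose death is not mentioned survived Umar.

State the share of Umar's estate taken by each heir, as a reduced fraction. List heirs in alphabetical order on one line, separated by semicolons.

There is no surviving spouse, so the entire estate passes to Umar's descendants per capita at each generation.
At generation 1 (Nabil, Layth, Rashida, Jamal) there are 4 shares of (1)/4 = 1/4 each.
Living: Nabil and Rashida — each takes 1/4.
Deceased: Layth and Jamal. Their combined 1/2 is pooled and carried to generation 2.
At generation 2 (Amira, Zuhair, Yasmin) there are 3 shares of (1/2)/3 = 1/6 each.
Living: Zuhair and Yasmin — each takes 1/6.
Deceased: Amira. That 1/6 share is carried to generation 3.
At generation 3 (Maysoon) there are 1 shares of (1/6)/1 = 1/6 each.
Living: Maysoon — each takes 1/6.

Maysoon 1/6; Nabil 1/4; Rashida 1/4; Yasmin 1/6; Zuhair 1/6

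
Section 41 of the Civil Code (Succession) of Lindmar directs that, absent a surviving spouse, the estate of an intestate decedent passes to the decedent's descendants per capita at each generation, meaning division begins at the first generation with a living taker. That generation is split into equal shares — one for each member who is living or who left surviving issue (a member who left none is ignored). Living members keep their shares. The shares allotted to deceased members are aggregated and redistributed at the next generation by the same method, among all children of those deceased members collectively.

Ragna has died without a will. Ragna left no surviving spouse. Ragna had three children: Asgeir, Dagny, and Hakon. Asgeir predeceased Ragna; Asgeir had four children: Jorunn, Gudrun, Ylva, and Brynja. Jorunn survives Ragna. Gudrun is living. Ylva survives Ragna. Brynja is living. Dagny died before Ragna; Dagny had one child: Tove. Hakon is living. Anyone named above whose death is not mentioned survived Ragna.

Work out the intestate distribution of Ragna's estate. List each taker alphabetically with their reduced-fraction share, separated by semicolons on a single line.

There is no surviving spouse, so the entire estate passes to Ragna's descendants per capita at each generation.
At generation 1 (Asgeir, Dagny, Hakon) there are 3 shares of (1)/3 = 1/3 each.
Living: Hakon — each takes 1/3.
Deceased: Asgeir and Dagny. Their combined 2/3 is pooled and carried to generation 2.
At generation 2 (Jorunn, Gudrun, Ylva, Brynja, Tove) there are 5 shares of (2/3)/5 = 2/15 each.
Living: Jorunn, Gudrun, Ylva, Brynja, and Tove — each takes 2/15.

Brynja 2/15; Gudrun 2/15; Hakon 1/3; Jorunn 2/15; Tove 2/15; Ylva 2/15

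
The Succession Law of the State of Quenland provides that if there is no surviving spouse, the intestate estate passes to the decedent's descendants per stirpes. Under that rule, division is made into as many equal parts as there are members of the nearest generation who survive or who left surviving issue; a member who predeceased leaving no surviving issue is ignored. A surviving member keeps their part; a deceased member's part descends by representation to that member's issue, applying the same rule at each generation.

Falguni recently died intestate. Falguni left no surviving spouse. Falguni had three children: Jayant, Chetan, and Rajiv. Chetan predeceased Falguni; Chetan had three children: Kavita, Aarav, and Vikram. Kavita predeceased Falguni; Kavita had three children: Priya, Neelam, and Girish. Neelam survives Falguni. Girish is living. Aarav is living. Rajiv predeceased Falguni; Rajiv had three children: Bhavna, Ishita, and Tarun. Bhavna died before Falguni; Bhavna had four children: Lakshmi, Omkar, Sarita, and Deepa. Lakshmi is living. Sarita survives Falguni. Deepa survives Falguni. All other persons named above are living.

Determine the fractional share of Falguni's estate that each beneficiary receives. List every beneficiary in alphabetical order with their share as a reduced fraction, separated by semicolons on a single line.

There is no surviving spouse, so the entire estate passes to Falguni's descendants per stirpes.
The estate is divided into 3 equal shares of 1/3 among Jayant, Chetan, Rajiv.
Jayant is living and takes 1/3.
Chetan predeceased; the 1/3 allotted to Chetan's branch passes to Chetan's issue by representation.
The 1/3 is divided into 3 equal shares of 1/9 among Kavita, Aarav, Vikram.
Kavita predeceased; the 1/9 allotted to Kavita's branch passes to Kavita's issue by representation.
The 1/9 is divided into 3 equal shares of 1/27 among Priya, Neelam, Girish.
Priya is living and takes 1/27.
Neelam is living and takes 1/27.
Girish is living and takes 1/27.
Aarav is living and takes 1/9.
Vikram is living and takes 1/9.
Rajiv predeceased; the 1/3 allotted to Rajiv's branch passes to Rajiv's issue by representation.
The 1/3 is divided into 3 equal shares of 1/9 among Bhavna, Ishita, Tarun.
Bhavna predeceased; the 1/9 allotted to Bhavna's branch passes to Bhavna's issue by representation.
The 1/9 is divided into 4 equal shares of 1/36 among Lakshmi, Omkar, Sarita, Deepa.
Lakshmi is living and takes 1/36.
Omkar is living and takes 1/36.
Sarita is living and takes 1/36.
Deepa is living and takes 1/36.
Ishita is living and takes 1/9.
Tarun is living and takes 1/9.

Aarav 1/9; Deepa 1/36; Girish 1/27; Ishita 1/9; Jayant 1/3; Lakshmi 1/36; Neelam 1/27; Omkar 1/36; Priya 1/27; Sarita 1/36; Tarun 1/9; Vikram 1/9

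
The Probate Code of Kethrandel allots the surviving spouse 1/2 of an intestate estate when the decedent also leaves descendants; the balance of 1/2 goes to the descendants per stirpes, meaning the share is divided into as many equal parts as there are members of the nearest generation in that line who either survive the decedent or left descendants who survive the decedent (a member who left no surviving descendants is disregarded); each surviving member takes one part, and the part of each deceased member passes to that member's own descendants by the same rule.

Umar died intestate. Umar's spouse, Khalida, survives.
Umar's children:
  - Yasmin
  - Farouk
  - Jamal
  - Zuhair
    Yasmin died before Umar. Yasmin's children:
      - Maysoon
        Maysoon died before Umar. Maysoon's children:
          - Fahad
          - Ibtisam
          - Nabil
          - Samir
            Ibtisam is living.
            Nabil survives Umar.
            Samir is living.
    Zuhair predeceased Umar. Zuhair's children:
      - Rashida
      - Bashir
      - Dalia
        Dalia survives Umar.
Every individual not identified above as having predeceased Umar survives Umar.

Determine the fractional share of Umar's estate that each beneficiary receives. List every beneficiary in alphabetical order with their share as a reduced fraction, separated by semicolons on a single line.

Bashir 1/24; Dalia 1/24; Fahad 1/32; Farouk 1/8; Ibtisam 1/32; Jamal 1/8; Khalida 1/2; Nabil 1/32; Rashida 1/24; Samir 1/32

Khalida, as surviving spouse, takes 1/2.
The remaining 1/2 passes to Umar's descendants per stirpes.
The 1/2 is divided into 4 equal shares of 1/8 among Yasmin, Farouk, Jamal, Zuhair.
Yasmin predeceased; the 1/8 allotted to Yasmin's branch passes to Yasmin's issue by representation.
Maysoon's line is the sole branch at this level, so the full 1/8 passes to Maysoon's issue by representation.
The 1/8 is divided into 4 equal shares of 1/32 among Fahad, Ibtisam, Nabil, Samir.
Fahad is living and takes 1/32.
Ibtisam is living and takes 1/32.
Nabil is living and takes 1/32.
Samir is living and takes 1/32.
Farouk is living and takes 1/8.
Jamal is living and takes 1/8.
Zuhair predeceased; the 1/8 allotted to Zuhair's branch passes to Zuhair's issue by representation.
The 1/8 is divided into 3 equal shares of 1/24 among Rashida, Bashir, Dalia.
Rashida is living and takes 1/24.
Bashir is living and takes 1/24.
Dalia is living and takes 1/24.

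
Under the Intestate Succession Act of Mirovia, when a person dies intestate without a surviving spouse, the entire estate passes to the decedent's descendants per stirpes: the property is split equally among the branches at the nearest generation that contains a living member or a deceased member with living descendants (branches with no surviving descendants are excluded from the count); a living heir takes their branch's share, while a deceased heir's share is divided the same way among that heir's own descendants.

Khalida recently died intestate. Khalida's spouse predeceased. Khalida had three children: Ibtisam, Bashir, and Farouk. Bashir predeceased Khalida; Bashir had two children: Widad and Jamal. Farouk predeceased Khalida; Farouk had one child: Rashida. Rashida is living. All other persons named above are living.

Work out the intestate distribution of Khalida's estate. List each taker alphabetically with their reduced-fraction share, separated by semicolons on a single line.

Ibtisam 1/3; Jamal 1/6; Rashida 1/3; Widad 1/6

There is no surviving spouse, so the entire estate passes to Khalida's descendants per stirpes.
The estate is divided into 3 equal shares of 1/3 among Ibtisam, Bashir, Farouk.
Ibtisam is living and takes 1/3.
Bashir predeceased; the 1/3 allotted to Bashir's branch passes to Bashir's issue by representation.
The 1/3 is divided into 2 equal shares of 1/6 among Widad, Jamal.
Widad is living and takes 1/6.
Jamal is living and takes 1/6.
Farouk predeceased; the 1/3 allotted to Farouk's branch passes to Farouk's issue by representation.
Rashida is the sole taker at this level and receives the full 1/3.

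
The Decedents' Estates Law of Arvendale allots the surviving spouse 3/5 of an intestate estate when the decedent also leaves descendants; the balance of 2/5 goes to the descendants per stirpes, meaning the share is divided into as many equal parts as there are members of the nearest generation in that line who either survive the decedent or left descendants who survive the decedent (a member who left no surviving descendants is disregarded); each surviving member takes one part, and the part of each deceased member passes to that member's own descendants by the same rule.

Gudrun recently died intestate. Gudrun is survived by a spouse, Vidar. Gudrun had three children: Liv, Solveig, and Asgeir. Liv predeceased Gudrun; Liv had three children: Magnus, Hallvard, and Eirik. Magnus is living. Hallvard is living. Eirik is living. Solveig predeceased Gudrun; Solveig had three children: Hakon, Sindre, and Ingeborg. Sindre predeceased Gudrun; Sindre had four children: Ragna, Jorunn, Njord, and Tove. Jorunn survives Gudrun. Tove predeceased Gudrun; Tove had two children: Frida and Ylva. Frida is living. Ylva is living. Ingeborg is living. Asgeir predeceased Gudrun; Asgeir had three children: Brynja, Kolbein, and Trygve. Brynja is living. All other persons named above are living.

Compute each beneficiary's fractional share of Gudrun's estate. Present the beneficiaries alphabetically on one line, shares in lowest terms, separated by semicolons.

Brynja 2/45; Eirik 2/45; Frida 1/180; Hakon 2/45; Hallvard 2/45; Ingeborg 2/45; Jorunn 1/90; Kolbein 2/45; Magnus 2/45; Njord 1/90; Ragna 1/90; Trygve 2/45; Vidar 3/5; Ylva 1/180

Vidar, as surviving spouse, takes 3/5.
The remaining 2/5 passes to Gudrun's descendants per stirpes.
The 2/5 is divided into 3 equal shares of 2/15 among Liv, Solveig, Asgeir.
Liv predeceased; the 2/15 allotted to Liv's branch passes to Liv's issue by representation.
The 2/15 is divided into 3 equal shares of 2/45 among Magnus, Hallvard, Eirik.
Magnus is living and takes 2/45.
Hallvard is living and takes 2/45.
Eirik is living and takes 2/45.
Solveig predeceased; the 2/15 allotted to Solveig's branch passes to Solveig's issue by representation.
The 2/15 is divided into 3 equal shares of 2/45 among Hakon, Sindre, Ingeborg.
Hakon is living and takes 2/45.
Sindre predeceased; the 2/45 allotted to Sindre's branch passes to Sindre's issue by representation.
The 2/45 is divided into 4 equal shares of 1/90 among Ragna, Jorunn, Njord, Tove.
Ragna is living and takes 1/90.
Jorunn is living and takes 1/90.
Njord is living and takes 1/90.
Tove predeceased; the 1/90 allotted to Tove's branch passes to Tove's issue by representation.
The 1/90 is divided into 2 equal shares of 1/180 among Frida, Ylva.
Frida is living and takes 1/180.
Ylva is living and takes 1/180.
Ingeborg is living and takes 2/45.
Asgeir predeceased; the 2/15 allotted to Asgeir's branch passes to Asgeir's issue by representation.
The 2/15 is divided into 3 equal shares of 2/45 among Brynja, Kolbein, Trygve.
Brynja is living and takes 2/45.
Kolbein is living and takes 2/45.
Trygve is living and takes 2/45.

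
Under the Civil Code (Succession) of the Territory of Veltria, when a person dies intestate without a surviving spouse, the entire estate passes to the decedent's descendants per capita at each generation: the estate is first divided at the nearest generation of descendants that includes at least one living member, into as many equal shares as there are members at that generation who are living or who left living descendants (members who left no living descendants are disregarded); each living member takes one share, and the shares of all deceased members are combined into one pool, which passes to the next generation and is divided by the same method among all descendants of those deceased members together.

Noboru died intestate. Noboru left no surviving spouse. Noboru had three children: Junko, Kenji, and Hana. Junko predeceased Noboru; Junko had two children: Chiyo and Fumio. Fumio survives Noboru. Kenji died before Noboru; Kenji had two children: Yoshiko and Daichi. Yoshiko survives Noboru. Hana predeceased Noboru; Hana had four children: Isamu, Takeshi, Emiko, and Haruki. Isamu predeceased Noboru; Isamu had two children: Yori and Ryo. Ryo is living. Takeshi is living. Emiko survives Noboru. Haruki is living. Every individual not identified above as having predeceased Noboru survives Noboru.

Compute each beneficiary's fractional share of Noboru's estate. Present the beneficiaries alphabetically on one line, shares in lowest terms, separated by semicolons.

Chiyo 1/8; Daichi 1/8; Emiko 1/8; Fumio 1/8; Haruki 1/8; Ryo 1/16; Takeshi 1/8; Yori 1/16; Yoshiko 1/8

There is no surviving spouse, so the entire estate passes to Noboru's descendants per capita at each generation.
No one at generation 1 (Junko, Kenji, Hana) is living; moving to the next generation.
At generation 2 (Chiyo, Fumio, Yoshiko, Daichi, Isamu, Takeshi, Emiko, Haruki) there are 8 shares of (1)/8 = 1/8 each.
Living: Chiyo, Fumio, Yoshiko, Daichi, Takeshi, Emiko, and Haruki — each takes 1/8.
Deceased: Isamu. That 1/8 share is carried to generation 3.
At generation 3 (Yori, Ryo) there are 2 shares of (1/8)/2 = 1/16 each.
Living: Yori and Ryo — each takes 1/16.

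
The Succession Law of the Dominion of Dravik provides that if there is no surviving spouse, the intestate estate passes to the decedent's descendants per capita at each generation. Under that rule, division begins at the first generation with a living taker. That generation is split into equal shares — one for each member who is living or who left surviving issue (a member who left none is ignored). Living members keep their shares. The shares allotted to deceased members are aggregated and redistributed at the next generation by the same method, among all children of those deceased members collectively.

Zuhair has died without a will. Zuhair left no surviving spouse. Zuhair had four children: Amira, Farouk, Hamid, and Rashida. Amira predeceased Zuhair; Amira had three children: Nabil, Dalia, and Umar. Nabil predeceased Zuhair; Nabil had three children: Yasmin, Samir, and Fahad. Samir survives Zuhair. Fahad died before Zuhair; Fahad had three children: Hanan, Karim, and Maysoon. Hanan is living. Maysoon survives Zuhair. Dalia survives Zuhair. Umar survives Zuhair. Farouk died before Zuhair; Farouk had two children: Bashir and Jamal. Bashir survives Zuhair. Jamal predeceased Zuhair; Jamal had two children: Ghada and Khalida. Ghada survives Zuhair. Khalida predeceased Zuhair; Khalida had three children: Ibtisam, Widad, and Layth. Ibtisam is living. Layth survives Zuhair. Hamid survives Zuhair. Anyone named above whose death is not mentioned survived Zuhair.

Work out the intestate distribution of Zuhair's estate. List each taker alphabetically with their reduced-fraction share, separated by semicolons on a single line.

There is no surviving spouse, so the entire estate passes to Zuhair's descendants per capita at each generation.
At generation 1 (Amira, Farouk, Hamid, Rashida) there are 4 shares of (1)/4 = 1/4 each.
Living: Hamid and Rashida — each takes 1/4.
Deceased: Amira and Farouk. Their combined 1/2 is pooled and carried to generation 2.
At generation 2 (Nabil, Dalia, Umar, Bashir, Jamal) there are 5 shares of (1/2)/5 = 1/10 each.
Living: Dalia, Umar, and Bashir — each takes 1/10.
Deceased: Nabil and Jamal. Their combined 1/5 is pooled and carried to generation 3.
At generation 3 (Yasmin, Samir, Fahad, Ghada, Khalida) there are 5 shares of (1/5)/5 = 1/25 each.
Living: Yasmin, Samir, and Ghada — each takes 1/25.
Deceased: Fahad and Khalida. Their combined 2/25 is pooled and carried to generation 4.
At generation 4 (Hanan, Karim, Maysoon, Ibtisam, Widad, Layth) there are 6 shares of (2/25)/6 = 1/75 each.
Living: Hanan, Karim, Maysoon, Ibtisam, Widad, and Layth — each takes 1/75.

Bashir 1/10; Dalia 1/10; Ghada 1/25; Hamid 1/4; Hanan 1/75; Ibtisam 1/75; Karim 1/75; Layth 1/75; Maysoon 1/75; Rashida 1/4; Samir 1/25; Umar 1/10; Widad 1/75; Yasmin 1/25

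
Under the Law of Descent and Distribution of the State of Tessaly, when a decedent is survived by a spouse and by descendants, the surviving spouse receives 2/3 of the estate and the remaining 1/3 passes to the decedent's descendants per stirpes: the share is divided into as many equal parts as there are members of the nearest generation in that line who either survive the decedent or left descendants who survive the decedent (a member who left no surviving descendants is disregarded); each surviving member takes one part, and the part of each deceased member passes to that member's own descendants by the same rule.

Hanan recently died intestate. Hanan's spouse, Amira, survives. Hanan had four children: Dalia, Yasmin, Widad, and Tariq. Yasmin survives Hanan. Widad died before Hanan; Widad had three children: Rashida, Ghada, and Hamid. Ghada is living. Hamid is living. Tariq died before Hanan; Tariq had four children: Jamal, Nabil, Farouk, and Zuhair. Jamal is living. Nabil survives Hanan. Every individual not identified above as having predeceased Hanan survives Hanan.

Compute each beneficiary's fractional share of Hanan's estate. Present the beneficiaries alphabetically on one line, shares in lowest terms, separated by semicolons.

Amira 2/3; Dalia 1/12; Farouk 1/48; Ghada 1/36; Hamid 1/36; Jamal 1/48; Nabil 1/48; Rashida 1/36; Yasmin 1/12; Zuhair 1/48

Amira, as surviving spouse, takes 2/3.
The remaining 1/3 passes to Hanan's descendants per stirpes.
The 1/3 is divided into 4 equal shares of 1/12 among Dalia, Yasmin, Widad, Tariq.
Dalia is living and takes 1/12.
Yasmin is living and takes 1/12.
Widad predeceased; the 1/12 allotted to Widad's branch passes to Widad's issue by representation.
The 1/12 is divided into 3 equal shares of 1/36 among Rashida, Ghada, Hamid.
Rashida is living and takes 1/36.
Ghada is living and takes 1/36.
Hamid is living and takes 1/36.
Tariq predeceased; the 1/12 allotted to Tariq's branch passes to Tariq's issue by representation.
The 1/12 is divided into 4 equal shares of 1/48 among Jamal, Nabil, Farouk, Zuhair.
Jamal is living and takes 1/48.
Nabil is living and takes 1/48.
Farouk is living and takes 1/48.
Zuhair is living and takes 1/48.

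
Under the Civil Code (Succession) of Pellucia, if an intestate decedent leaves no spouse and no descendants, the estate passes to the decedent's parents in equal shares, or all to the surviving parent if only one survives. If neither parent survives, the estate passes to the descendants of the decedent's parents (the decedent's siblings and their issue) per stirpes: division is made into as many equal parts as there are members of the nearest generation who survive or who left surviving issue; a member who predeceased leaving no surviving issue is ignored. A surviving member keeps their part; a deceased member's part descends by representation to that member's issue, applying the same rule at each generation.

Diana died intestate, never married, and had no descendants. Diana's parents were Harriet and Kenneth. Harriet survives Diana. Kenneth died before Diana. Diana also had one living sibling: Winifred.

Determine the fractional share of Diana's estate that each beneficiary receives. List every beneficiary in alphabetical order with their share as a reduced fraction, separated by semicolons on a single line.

Only one parent, Harriet, survives, so Harriet takes the entire estate. The siblings take nothing because a surviving parent has priority.

Harriet 1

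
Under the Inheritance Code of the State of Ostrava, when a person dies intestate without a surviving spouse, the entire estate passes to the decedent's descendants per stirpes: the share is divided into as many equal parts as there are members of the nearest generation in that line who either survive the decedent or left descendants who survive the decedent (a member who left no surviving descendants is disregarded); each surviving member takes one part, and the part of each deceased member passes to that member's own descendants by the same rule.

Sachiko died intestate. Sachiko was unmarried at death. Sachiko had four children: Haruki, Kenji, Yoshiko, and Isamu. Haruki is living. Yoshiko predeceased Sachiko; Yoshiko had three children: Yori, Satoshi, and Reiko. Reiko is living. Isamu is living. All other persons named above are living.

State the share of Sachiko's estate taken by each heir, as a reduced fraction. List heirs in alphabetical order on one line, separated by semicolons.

Haruki 1/4; Isamu 1/4; Kenji 1/4; Reiko 1/12; Satoshi 1/12; Yori 1/12

There is no surviving spouse, so the entire estate passes to Sachiko's descendants per stirpes.
The estate is divided into 4 equal shares of 1/4 among Haruki, Kenji, Yoshiko, Isamu.
Haruki is living and takes 1/4.
Kenji is living and takes 1/4.
Yoshiko predeceased; the 1/4 allotted to Yoshiko's branch passes to Yoshiko's issue by representation.
The 1/4 is divided into 3 equal shares of 1/12 among Yori, Satoshi, Reiko.
Yori is living and takes 1/12.
Satoshi is living and takes 1/12.
Reiko is living and takes 1/12.
Isamu is living and takes 1/4.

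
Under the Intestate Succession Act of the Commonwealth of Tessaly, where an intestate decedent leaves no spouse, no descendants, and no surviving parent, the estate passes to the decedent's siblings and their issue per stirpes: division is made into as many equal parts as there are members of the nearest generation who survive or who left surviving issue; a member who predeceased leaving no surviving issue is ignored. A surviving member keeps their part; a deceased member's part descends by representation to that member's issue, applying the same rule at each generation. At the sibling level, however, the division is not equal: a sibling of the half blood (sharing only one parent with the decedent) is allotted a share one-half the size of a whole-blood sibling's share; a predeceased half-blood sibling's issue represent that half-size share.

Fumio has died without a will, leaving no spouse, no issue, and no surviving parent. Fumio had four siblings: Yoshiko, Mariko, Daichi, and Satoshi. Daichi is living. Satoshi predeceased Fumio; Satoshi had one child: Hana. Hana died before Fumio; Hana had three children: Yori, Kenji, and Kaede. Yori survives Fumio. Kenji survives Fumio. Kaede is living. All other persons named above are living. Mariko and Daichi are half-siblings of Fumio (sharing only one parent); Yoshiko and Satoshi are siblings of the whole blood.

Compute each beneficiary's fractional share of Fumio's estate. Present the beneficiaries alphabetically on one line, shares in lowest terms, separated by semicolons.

Daichi 1/6; Kaede 1/9; Kenji 1/9; Mariko 1/6; Yori 1/9; Yoshiko 1/3

No spouse, descendants, or parent survives, so the estate passes to Fumio's siblings per stirpes.
Half-blood siblings count for one-half the weight of whole-blood siblings at the initial division.
Dividing 1 in proportion to weights (total weight 3): Yoshiko (weight 1) → 1/3; Mariko (weight 1/2) → 1/6; Daichi (weight 1/2) → 1/6; Satoshi (weight 1) → 1/3.
Yoshiko is living and takes 1/3.
Mariko is living and takes 1/6.
Daichi is living and takes 1/6.
Satoshi predeceased; the 1/3 allotted to Satoshi's branch passes to Satoshi's issue by representation.
Hana's line is the sole branch at this level, so the full 1/3 passes to Hana's issue by representation.
The 1/3 is divided into 3 equal shares of 1/9 among Yori, Kenji, Kaede.
Yori is living and takes 1/9.
Kenji is living and takes 1/9.
Kaede is living and takes 1/9.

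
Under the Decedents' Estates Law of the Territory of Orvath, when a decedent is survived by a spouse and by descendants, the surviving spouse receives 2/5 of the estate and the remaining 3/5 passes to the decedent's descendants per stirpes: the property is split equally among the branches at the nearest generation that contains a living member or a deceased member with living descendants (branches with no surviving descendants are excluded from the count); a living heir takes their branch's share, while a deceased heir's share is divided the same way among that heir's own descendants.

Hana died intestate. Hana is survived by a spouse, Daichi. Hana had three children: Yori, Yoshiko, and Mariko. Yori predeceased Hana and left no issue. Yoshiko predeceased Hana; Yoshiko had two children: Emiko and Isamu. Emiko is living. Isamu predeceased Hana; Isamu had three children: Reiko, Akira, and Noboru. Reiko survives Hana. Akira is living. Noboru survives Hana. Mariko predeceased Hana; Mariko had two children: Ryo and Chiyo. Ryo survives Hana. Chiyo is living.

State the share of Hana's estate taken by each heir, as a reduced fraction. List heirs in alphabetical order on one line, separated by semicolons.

Daichi, as surviving spouse, takes 2/5.
The remaining 3/5 passes to Hana's descendants per stirpes.
Yori left no surviving issue, so that branch lapses and is disregarded.
The 3/5 is divided into 2 equal shares of 3/10 among Yoshiko, Mariko.
Yoshiko predeceased; the 3/10 allotted to Yoshiko's branch passes to Yoshiko's issue by representation.
The 3/10 is divided into 2 equal shares of 3/20 among Emiko, Isamu.
Emiko is living and takes 3/20.
Isamu predeceased; the 3/20 allotted to Isamu's branch passes to Isamu's issue by representation.
The 3/20 is divided into 3 equal shares of 1/20 among Reiko, Akira, Noboru.
Reiko is living and takes 1/20.
Akira is living and takes 1/20.
Noboru is living and takes 1/20.
Mariko predeceased; the 3/10 allotted to Mariko's branch passes to Mariko's issue by representation.
The 3/10 is divided into 2 equal shares of 3/20 among Ryo, Chiyo.
Ryo is living and takes 3/20.
Chiyo is living and takes 3/20.

Akira 1/20; Chiyo 3/20; Daichi 2/5; Emiko 3/20; Noboru 1/20; Reiko 1/20; Ryo 3/20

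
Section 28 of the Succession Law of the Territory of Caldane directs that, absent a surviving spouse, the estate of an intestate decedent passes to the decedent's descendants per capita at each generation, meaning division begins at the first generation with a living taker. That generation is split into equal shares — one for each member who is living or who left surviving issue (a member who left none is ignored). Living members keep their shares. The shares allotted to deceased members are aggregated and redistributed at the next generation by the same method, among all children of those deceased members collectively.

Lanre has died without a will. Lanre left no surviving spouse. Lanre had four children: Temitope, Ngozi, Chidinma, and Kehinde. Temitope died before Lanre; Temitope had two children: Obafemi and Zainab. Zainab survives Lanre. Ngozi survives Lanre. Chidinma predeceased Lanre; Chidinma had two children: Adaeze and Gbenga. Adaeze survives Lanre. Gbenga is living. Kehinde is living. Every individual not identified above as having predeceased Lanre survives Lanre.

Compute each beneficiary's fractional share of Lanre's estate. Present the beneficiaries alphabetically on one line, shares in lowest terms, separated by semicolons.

Adaeze 1/8; Gbenga 1/8; Kehinde 1/4; Ngozi 1/4; Obafemi 1/8; Zainab 1/8

There is no surviving spouse, so the entire estate passes to Lanre's descendants per capita at each generation.
At generation 1 (Temitope, Ngozi, Chidinma, Kehinde) there are 4 shares of (1)/4 = 1/4 each.
Living: Ngozi and Kehinde — each takes 1/4.
Deceased: Temitope and Chidinma. Their combined 1/2 is pooled and carried to generation 2.
At generation 2 (Obafemi, Zainab, Adaeze, Gbenga) there are 4 shares of (1/2)/4 = 1/8 each.
Living: Obafemi, Zainab, Adaeze, and Gbenga — each takes 1/8.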